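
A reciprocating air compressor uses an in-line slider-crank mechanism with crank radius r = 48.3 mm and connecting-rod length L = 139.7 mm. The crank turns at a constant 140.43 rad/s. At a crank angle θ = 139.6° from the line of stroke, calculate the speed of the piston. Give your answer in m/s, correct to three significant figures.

ω = 140.4 rad/s
For an in-line slider-crank, x = r cosθ + √(L² − r² sin²θ), so v = −rω sinθ·[1 + r cosθ/√(L² − r² sin²θ)].
With r = 0.0483 m, L = 0.1397 m, θ = 139.6°: √(L² − r² sin²θ) = 0.13615 m.
v = −0.0483·140.4·0.64812·[1 + 0.0483·-0.76154/0.13615] = -3.2084 m/s.
|v| = 3.2084 m/s.

3.21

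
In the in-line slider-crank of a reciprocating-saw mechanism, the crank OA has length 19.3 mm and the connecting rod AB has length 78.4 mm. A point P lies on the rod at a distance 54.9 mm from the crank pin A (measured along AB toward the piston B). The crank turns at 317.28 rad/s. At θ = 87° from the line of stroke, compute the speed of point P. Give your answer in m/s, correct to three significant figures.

6.17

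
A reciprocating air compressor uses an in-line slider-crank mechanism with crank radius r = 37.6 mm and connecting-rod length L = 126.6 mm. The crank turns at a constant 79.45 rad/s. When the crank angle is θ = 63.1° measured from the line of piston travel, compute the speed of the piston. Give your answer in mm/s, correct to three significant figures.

ω = 79.45 rad/s
For an in-line slider-crank, x = r cosθ + √(L² − r² sin²θ), so v = −rω sinθ·[1 + r cosθ/√(L² − r² sin²θ)].
With r = 0.0376 m, L = 0.1266 m, θ = 63.1°: √(L² − r² sin²θ) = 0.12208 m.
v = −0.0376·79.45·0.89180·[1 + 0.0376·0.45243/0.12208] = -3.0353 m/s.
|v| = 3.0353 m/s = 3035.3 mm/s.

3040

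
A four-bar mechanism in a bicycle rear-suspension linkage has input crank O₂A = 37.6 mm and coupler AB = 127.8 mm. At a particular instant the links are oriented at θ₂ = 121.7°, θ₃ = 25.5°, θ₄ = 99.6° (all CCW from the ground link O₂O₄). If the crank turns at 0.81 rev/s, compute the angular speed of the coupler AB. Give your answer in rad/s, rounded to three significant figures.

ω₂ = 5.089 rad/s (from 0.81 rev/s).
Differentiating the loop-closure r₂e^{iθ₂}+r₃e^{iθ₃}=r₁+r₄e^{iθ₄} gives r₂ω₂e^{iθ₂}+r₃ω₃e^{iθ₃}=r₄ω₄e^{iθ₄}.
Eliminating the other unknown: ω₃ = r₂ω₂ sin(θ₄−θ₂) / [r₃ sin(θ₃−θ₄)].
Numerator sine = -0.37622; denominator sine = -0.96174.
Result = 0.0376·5.089·(-0.37622) / (0.1278·(-0.96174)) = +0.58575 rad/s; magnitude 0.58575 rad/s.

0.586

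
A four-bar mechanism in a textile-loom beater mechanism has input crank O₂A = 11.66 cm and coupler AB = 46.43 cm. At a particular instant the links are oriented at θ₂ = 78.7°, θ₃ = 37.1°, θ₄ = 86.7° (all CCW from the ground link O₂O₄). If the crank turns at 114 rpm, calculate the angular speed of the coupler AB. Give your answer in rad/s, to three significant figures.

ω₂ = 11.94 rad/s (from 114 rpm).
Differentiating the loop-closure r₂e^{iθ₂}+r₃e^{iθ₃}=r₁+r₄e^{iθ₄} gives r₂ω₂e^{iθ₂}+r₃ω₃e^{iθ₃}=r₄ω₄e^{iθ₄}.
Eliminating the other unknown: ω₃ = r₂ω₂ sin(θ₄−θ₂) / [r₃ sin(θ₃−θ₄)].
Numerator sine = +0.13917; denominator sine = -0.76154.
Result = 0.1166·11.94·(+0.13917) / (0.4643·(-0.76154)) = -0.54789 rad/s; magnitude 0.54789 rad/s.

0.548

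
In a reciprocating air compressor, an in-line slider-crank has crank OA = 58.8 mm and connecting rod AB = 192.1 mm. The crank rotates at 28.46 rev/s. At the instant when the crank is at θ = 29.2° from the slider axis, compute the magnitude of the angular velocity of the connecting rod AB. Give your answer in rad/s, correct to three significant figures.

48.3

ω = 178.8 rad/s (converted from 28.46 rev/s).
The rod makes angle φ with the slider axis where L sinφ = r sinθ; differentiating, L cosφ·φ̇ = r ω cosθ.
L cosφ = √(L² − r² sin²θ) = 0.18995 m.
|ω_rod| = r ω |cosθ| / √(L² − r² sin²θ) = 0.0588·178.8·0.87292/0.18995 = 48.321 rad/s.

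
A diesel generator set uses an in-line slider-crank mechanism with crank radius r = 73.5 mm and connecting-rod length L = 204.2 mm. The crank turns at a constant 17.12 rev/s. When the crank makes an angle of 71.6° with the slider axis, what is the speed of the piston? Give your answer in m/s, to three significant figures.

ω = 2π·17.1 = 107.6 rad/s
For an in-line slider-crank, x = r cosθ + √(L² − r² sin²θ), so v = −rω sinθ·[1 + r cosθ/√(L² − r² sin²θ)].
With r = 0.0735 m, L = 0.2042 m, θ = 71.6°: √(L² − r² sin²θ) = 0.19192 m.
v = −0.0735·107.6·0.94888·[1 + 0.0735·0.31565/0.19192] = -8.4089 m/s.
|v| = 8.4089 m/s.

8.41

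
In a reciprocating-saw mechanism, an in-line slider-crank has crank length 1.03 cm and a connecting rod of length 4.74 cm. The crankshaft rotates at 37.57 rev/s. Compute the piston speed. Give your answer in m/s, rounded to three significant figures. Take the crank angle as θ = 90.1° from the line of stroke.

ω = 2π·37.6 = 236.1 rad/s
For an in-line slider-crank, x = r cosθ + √(L² − r² sin²θ), so v = −rω sinθ·[1 + r cosθ/√(L² − r² sin²θ)].
With r = 0.0103 m, L = 0.0474 m, θ = 90.1°: √(L² − r² sin²θ) = 0.046267 m.
v = −0.0103·236.1·1.00000·[1 + 0.0103·-0.00175/0.046267] = -2.4305 m/s.
|v| = 2.4305 m/s.

2.43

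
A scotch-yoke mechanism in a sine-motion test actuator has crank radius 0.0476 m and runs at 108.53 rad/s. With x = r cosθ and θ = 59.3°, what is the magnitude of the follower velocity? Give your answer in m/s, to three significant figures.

4.44

ω = 108.5 rad/s
x = r cosθ ⇒ ẋ = −rω sinθ.
|v| = rω|sinθ| = 0.0476·108.5·|sin 59.3°| = 4.442 m/s.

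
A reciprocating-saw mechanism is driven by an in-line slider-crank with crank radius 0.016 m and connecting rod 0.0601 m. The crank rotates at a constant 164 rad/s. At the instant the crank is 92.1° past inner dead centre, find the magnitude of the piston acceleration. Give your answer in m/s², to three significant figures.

ω = 164 rad/s
x(θ) = r cosθ + √(L² − r² sin²θ); with ω constant, a = ω²·d²x/dθ².
d²x/dθ² = −r cosθ − r²(cos2θ)/√u − r⁴ sin²2θ/(4u^{3/2}),  u = L² − r² sin²θ = 0.00335635 m².
Substituting r = 0.016 m, L = 0.0601 m, θ = 92.1°: d²x/dθ² = +0.0049928 m.
a = ω²·d²x/dθ² = (164)²·(+0.0049928) = +134.29 m/s²;  |a| = 134.29 m/s².

134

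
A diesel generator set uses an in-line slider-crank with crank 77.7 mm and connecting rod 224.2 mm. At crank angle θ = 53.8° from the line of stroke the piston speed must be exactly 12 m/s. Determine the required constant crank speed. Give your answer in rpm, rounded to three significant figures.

1510

For an in-line slider-crank, |v_piston| = rω|sinθ|·[1 + r cosθ/√(L² − r² sin²θ)].
With r = 0.0777 m, L = 0.2242 m, θ = 53.8°: the bracketed kinematic factor |dx/dθ| = 0.076068 m.
ω = v/|dx/dθ| = 12/0.076068 = 157.75 rad/s.
N = 60ω/(2π) = 1506.4 rpm.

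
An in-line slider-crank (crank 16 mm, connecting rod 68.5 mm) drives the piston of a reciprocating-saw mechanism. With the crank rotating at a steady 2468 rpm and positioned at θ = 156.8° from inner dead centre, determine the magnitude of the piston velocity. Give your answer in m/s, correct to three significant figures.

ω = 2π·2468/60 = 258.4 rad/s
For an in-line slider-crank, x = r cosθ + √(L² − r² sin²θ), so v = −rω sinθ·[1 + r cosθ/√(L² − r² sin²θ)].
With r = 0.016 m, L = 0.0685 m, θ = 156.8°: √(L² − r² sin²θ) = 0.068209 m.
v = −0.016·258.4·0.39394·[1 + 0.016·-0.91914/0.068209] = -1.2778 m/s.
|v| = 1.2778 m/s.

1.28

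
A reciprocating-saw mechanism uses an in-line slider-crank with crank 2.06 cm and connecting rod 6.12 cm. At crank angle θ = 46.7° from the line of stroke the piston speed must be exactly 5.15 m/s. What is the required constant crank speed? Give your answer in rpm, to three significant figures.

2650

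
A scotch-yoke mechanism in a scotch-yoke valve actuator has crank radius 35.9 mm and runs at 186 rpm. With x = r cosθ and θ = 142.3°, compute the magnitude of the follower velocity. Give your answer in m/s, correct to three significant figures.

ω = 19.48 rad/s (from 186 rpm).
x = r cosθ ⇒ ẋ = −rω sinθ.
|v| = rω|sinθ| = 0.0359·19.48·|sin 142.3°| = 0.42761 m/s.

0.428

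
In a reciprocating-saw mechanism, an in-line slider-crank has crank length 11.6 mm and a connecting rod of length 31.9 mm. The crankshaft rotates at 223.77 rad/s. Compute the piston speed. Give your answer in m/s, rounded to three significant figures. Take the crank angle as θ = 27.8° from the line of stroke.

ω = 223.8 rad/s
For an in-line slider-crank, x = r cosθ + √(L² − r² sin²θ), so v = −rω sinθ·[1 + r cosθ/√(L² − r² sin²θ)].
With r = 0.0116 m, L = 0.0319 m, θ = 27.8°: √(L² − r² sin²θ) = 0.031438 m.
v = −0.0116·223.8·0.46639·[1 + 0.0116·0.88458/0.031438] = -1.6058 m/s.
|v| = 1.6058 m/s.

1.61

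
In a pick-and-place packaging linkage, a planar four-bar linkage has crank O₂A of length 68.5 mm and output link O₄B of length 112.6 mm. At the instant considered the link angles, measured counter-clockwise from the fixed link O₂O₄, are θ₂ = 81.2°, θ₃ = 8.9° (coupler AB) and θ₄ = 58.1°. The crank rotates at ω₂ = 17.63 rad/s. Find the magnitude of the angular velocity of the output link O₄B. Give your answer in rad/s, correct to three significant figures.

13.5

ω₂ = 17.63 rad/s
Differentiating the loop-closure r₂e^{iθ₂}+r₃e^{iθ₃}=r₁+r₄e^{iθ₄} gives r₂ω₂e^{iθ₂}+r₃ω₃e^{iθ₃}=r₄ω₄e^{iθ₄}.
Eliminating the other unknown: ω₄ = r₂ω₂ sin(θ₂−θ₃) / [r₄ sin(θ₄−θ₃)].
Numerator sine = +0.95266; denominator sine = +0.75700.
Result = 0.0685·17.63·(+0.95266) / (0.1126·(+0.75700)) = +13.497 rad/s; magnitude 13.497 rad/s.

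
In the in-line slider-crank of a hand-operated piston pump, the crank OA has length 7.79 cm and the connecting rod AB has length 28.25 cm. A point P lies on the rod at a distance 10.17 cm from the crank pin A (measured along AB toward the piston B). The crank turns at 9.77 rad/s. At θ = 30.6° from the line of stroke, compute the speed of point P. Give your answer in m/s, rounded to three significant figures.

ω = 9.77 rad/s.  Crank-pin speed |V_A| = rω = 0.76108 m/s, perpendicular to OA.
Rod angle: sinφ = −(r/L) sinθ ⇒ φ = -8.069°; ω_rod = −rω cosθ/√(L²−r²sin²θ) = -2.3421 rad/s.
V_P = V_A + ω_rod × AP, with AP = 0.1017 m along the rod.
Components: V_Px = −rω sinθ − a·ω_rod·sinφ = -0.42086 m/s;  V_Py = rω cosθ + a·ω_rod·cosφ = +0.41926 m/s.
|V_P| = √(V_Px² + V_Py²) = 0.59406 m/s.

0.594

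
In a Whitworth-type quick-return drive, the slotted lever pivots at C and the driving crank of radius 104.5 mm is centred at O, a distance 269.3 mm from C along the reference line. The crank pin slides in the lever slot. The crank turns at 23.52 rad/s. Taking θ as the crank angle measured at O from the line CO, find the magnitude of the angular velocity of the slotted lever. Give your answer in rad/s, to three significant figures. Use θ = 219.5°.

ω = 23.52 rad/s
Crank pin A relative to C: A = (d + r cosθ, r sinθ); lever angle φ = atan2(r sinθ, d + r cosθ).
Differentiating tanφ: φ̇ = rω(d cosθ + r)/(d² + r² + 2dr cosθ).
d² + r² + 2dr cosθ = |CA|² = 0.0400129 m²;  d cosθ + r = -0.1033 m.
|ω_lever| = |0.1045·23.52·-0.1033| / 0.0400129 = 6.3452 rad/s.

6.35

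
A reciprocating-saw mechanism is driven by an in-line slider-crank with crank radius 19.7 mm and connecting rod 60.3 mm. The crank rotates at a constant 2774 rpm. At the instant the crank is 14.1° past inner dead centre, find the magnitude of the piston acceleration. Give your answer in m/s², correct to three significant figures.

ω = 2π·2774/60 = 290.5 rad/s
x(θ) = r cosθ + √(L² − r² sin²θ); with ω constant, a = ω²·d²x/dθ².
d²x/dθ² = −r cosθ − r²(cos2θ)/√u − r⁴ sin²2θ/(4u^{3/2}),  u = L² − r² sin²θ = 0.00361306 m².
Substituting r = 0.0197 m, L = 0.0603 m, θ = 14.1°: d²x/dθ² = -0.024835 m.
a = ω²·d²x/dθ² = (290.5)²·(-0.024835) = -2095.8 m/s²;  |a| = 2095.8 m/s².

2100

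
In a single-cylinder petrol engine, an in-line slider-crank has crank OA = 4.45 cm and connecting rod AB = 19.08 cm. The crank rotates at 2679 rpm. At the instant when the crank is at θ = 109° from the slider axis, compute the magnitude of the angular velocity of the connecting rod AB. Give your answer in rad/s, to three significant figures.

ω = 280.5 rad/s (converted from 2679 rpm).
The rod makes angle φ with the slider axis where L sinφ = r sinθ; differentiating, L cosφ·φ̇ = r ω cosθ.
L cosφ = √(L² − r² sin²θ) = 0.1861 m.
|ω_rod| = r ω |cosθ| / √(L² − r² sin²θ) = 0.0445·280.5·0.32557/0.1861 = 21.84 rad/s.

21.8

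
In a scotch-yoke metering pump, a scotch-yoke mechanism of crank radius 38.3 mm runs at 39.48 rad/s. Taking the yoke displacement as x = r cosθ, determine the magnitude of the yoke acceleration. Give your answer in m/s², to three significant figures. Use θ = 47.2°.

40.6

ω = 39.48 rad/s
x = r cosθ ⇒ ẍ = −rω² cosθ (ω constant).
|a| = rω²|cosθ| = 0.0383·(39.48)²·|cos 47.2°| = 40.561 m/s².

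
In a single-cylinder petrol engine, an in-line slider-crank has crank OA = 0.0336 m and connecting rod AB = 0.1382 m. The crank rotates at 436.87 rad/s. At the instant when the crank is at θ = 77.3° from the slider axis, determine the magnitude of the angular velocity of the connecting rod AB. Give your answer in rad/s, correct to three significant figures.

24.0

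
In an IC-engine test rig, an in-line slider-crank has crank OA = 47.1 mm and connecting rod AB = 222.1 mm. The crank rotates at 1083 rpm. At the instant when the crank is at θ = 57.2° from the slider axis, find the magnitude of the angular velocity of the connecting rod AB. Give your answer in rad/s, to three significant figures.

ω = 113.4 rad/s (converted from 1083 rpm).
The rod makes angle φ with the slider axis where L sinφ = r sinθ; differentiating, L cosφ·φ̇ = r ω cosθ.
L cosφ = √(L² − r² sin²θ) = 0.21854 m.
|ω_rod| = r ω |cosθ| / √(L² − r² sin²θ) = 0.0471·113.4·0.54171/0.21854 = 13.241 rad/s.

13.2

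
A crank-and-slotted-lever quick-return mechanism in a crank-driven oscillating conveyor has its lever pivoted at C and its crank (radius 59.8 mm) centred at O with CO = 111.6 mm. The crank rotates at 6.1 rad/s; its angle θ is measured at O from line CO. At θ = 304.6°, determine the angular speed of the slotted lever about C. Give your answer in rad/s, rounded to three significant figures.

ω = 6.1 rad/s
Crank pin A relative to C: A = (d + r cosθ, r sinθ); lever angle φ = atan2(r sinθ, d + r cosθ).
Differentiating tanφ: φ̇ = rω(d cosθ + r)/(d² + r² + 2dr cosθ).
d² + r² + 2dr cosθ = |CA|² = 0.0236098 m²;  d cosθ + r = +0.12317 m.
|ω_lever| = |0.0598·6.1·+0.12317| / 0.0236098 = 1.903 rad/s.

1.90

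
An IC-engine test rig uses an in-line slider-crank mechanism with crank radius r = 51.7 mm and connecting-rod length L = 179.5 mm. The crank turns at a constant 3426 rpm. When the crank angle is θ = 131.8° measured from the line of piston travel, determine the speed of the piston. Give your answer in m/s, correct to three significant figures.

ω = 2π·3426/60 = 358.8 rad/s
For an in-line slider-crank, x = r cosθ + √(L² − r² sin²θ), so v = −rω sinθ·[1 + r cosθ/√(L² − r² sin²θ)].
With r = 0.0517 m, L = 0.1795 m, θ = 131.8°: √(L² − r² sin²θ) = 0.17531 m.
v = −0.0517·358.8·0.74548·[1 + 0.0517·-0.66653/0.17531] = -11.109 m/s.
|v| = 11.109 m/s.

11.1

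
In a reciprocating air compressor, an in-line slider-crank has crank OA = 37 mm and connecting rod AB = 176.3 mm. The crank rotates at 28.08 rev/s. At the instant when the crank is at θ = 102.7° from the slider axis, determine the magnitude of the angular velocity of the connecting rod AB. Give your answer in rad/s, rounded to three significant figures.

ω = 176.4 rad/s (converted from 28.08 rev/s).
The rod makes angle φ with the slider axis where L sinφ = r sinθ; differentiating, L cosφ·φ̇ = r ω cosθ.
L cosφ = √(L² − r² sin²θ) = 0.17257 m.
|ω_rod| = r ω |cosθ| / √(L² − r² sin²θ) = 0.037·176.4·0.21985/0.17257 = 8.3166 rad/s.

8.32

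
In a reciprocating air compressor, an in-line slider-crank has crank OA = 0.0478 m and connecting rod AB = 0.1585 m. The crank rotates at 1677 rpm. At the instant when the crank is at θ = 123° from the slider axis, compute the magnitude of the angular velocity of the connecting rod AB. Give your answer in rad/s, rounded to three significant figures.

ω = 175.6 rad/s (converted from 1677 rpm).
The rod makes angle φ with the slider axis where L sinφ = r sinθ; differentiating, L cosφ·φ̇ = r ω cosθ.
L cosφ = √(L² − r² sin²θ) = 0.15335 m.
|ω_rod| = r ω |cosθ| / √(L² − r² sin²θ) = 0.0478·175.6·0.54464/0.15335 = 29.814 rad/s.

29.8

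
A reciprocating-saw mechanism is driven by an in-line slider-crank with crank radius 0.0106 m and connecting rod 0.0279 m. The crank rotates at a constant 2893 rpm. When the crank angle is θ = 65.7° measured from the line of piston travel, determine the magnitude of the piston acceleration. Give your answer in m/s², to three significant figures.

149

ω = 2π·2893/60 = 303 rad/s
x(θ) = r cosθ + √(L² − r² sin²θ); with ω constant, a = ω²·d²x/dθ².
d²x/dθ² = −r cosθ − r²(cos2θ)/√u − r⁴ sin²2θ/(4u^{3/2}),  u = L² − r² sin²θ = 0.000685077 m².
Substituting r = 0.0106 m, L = 0.0279 m, θ = 65.7°: d²x/dθ² = -0.0016222 m.
a = ω²·d²x/dθ² = (303)²·(-0.0016222) = -148.89 m/s²;  |a| = 148.89 m/s².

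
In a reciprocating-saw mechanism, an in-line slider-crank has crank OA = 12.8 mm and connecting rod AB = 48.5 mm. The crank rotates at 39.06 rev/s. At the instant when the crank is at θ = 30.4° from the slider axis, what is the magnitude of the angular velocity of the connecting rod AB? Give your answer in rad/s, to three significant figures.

56.4

ω = 245.4 rad/s (converted from 39.06 rev/s).
The rod makes angle φ with the slider axis where L sinφ = r sinθ; differentiating, L cosφ·φ̇ = r ω cosθ.
L cosφ = √(L² − r² sin²θ) = 0.048066 m.
|ω_rod| = r ω |cosθ| / √(L² − r² sin²θ) = 0.0128·245.4·0.86251/0.048066 = 56.371 rad/s.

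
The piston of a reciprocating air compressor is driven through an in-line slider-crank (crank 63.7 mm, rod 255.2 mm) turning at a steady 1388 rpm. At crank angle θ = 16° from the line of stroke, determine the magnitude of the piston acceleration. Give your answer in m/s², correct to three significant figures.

ω = 2π·1388/60 = 145.4 rad/s
x(θ) = r cosθ + √(L² − r² sin²θ); with ω constant, a = ω²·d²x/dθ².
d²x/dθ² = −r cosθ − r²(cos2θ)/√u − r⁴ sin²2θ/(4u^{3/2}),  u = L² − r² sin²θ = 0.0648188 m².
Substituting r = 0.0637 m, L = 0.2552 m, θ = 16°: d²x/dθ² = -0.074818 m.
a = ω²·d²x/dθ² = (145.4)²·(-0.074818) = -1580.7 m/s²;  |a| = 1580.7 m/s².

1580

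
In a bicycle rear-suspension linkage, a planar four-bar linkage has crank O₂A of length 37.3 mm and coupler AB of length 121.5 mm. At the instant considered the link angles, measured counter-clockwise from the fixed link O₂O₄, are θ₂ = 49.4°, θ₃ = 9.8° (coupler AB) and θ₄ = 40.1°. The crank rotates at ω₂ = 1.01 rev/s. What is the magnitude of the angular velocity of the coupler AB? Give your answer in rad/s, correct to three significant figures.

0.624

ω₂ = 6.346 rad/s (from 1.01 rev/s).
Differentiating the loop-closure r₂e^{iθ₂}+r₃e^{iθ₃}=r₁+r₄e^{iθ₄} gives r₂ω₂e^{iθ₂}+r₃ω₃e^{iθ₃}=r₄ω₄e^{iθ₄}.
Eliminating the other unknown: ω₃ = r₂ω₂ sin(θ₄−θ₂) / [r₃ sin(θ₃−θ₄)].
Numerator sine = -0.16160; denominator sine = -0.50453.
Result = 0.0373·6.346·(-0.16160) / (0.1215·(-0.50453)) = +0.62402 rad/s; magnitude 0.62402 rad/s.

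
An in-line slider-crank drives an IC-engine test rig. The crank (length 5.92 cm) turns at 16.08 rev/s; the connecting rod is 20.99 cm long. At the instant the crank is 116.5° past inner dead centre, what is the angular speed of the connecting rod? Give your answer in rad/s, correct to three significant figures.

13.1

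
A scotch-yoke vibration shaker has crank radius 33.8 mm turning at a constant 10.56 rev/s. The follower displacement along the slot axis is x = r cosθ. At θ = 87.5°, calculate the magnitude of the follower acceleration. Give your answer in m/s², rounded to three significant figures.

6.49

ω = 66.35 rad/s (from 10.56 rev/s).
x = r cosθ ⇒ ẍ = −rω² cosθ (ω constant).
|a| = rω²|cosθ| = 0.0338·(66.35)²·|cos 87.5°| = 6.4906 m/s².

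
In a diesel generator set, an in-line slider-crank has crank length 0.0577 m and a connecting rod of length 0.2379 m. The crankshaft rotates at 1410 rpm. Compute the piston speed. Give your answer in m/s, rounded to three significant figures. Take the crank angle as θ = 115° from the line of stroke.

ω = 2π·1410/60 = 147.7 rad/s
For an in-line slider-crank, x = r cosθ + √(L² − r² sin²θ), so v = −rω sinθ·[1 + r cosθ/√(L² − r² sin²θ)].
With r = 0.0577 m, L = 0.2379 m, θ = 115°: √(L² − r² sin²θ) = 0.23208 m.
v = −0.0577·147.7·0.90631·[1 + 0.0577·-0.42262/0.23208] = -6.9102 m/s.
|v| = 6.9102 m/s.

6.91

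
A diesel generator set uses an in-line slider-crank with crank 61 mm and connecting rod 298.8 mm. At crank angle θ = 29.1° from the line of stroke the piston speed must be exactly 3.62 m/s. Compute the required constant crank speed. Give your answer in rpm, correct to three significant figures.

988

For an in-line slider-crank, |v_piston| = rω|sinθ|·[1 + r cosθ/√(L² − r² sin²θ)].
With r = 0.061 m, L = 0.2988 m, θ = 29.1°: the bracketed kinematic factor |dx/dθ| = 0.034985 m.
ω = v/|dx/dθ| = 3.62/0.034985 = 103.47 rad/s.
N = 60ω/(2π) = 988.1 rpm.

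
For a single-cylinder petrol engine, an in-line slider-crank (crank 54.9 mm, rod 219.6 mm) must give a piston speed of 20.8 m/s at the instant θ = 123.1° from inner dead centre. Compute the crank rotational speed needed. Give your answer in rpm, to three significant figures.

For an in-line slider-crank, |v_piston| = rω|sinθ|·[1 + r cosθ/√(L² − r² sin²θ)].
With r = 0.0549 m, L = 0.2196 m, θ = 123.1°: the bracketed kinematic factor |dx/dθ| = 0.039569 m.
ω = v/|dx/dθ| = 20.8/0.039569 = 525.66 rad/s.
N = 60ω/(2π) = 5019.7 rpm.

5020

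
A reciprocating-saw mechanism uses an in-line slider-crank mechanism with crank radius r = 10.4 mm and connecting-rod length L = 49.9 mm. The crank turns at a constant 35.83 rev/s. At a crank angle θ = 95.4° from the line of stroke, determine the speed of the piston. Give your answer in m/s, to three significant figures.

2.28

ω = 2π·35.8 = 225.1 rad/s
For an in-line slider-crank, x = r cosθ + √(L² − r² sin²θ), so v = −rω sinθ·[1 + r cosθ/√(L² − r² sin²θ)].
With r = 0.0104 m, L = 0.0499 m, θ = 95.4°: √(L² − r² sin²θ) = 0.048814 m.
v = −0.0104·225.1·0.99556·[1 + 0.0104·-0.09411/0.048814] = -2.2842 m/s.
|v| = 2.2842 m/s.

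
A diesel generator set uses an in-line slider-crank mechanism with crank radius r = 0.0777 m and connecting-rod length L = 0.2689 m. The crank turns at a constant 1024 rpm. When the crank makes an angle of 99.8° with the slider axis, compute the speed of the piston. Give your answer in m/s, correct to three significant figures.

7.79

ω = 2π·1024/60 = 107.2 rad/s
For an in-line slider-crank, x = r cosθ + √(L² − r² sin²θ), so v = −rω sinθ·[1 + r cosθ/√(L² − r² sin²θ)].
With r = 0.0777 m, L = 0.2689 m, θ = 99.8°: √(L² − r² sin²θ) = 0.25777 m.
v = −0.0777·107.2·0.98541·[1 + 0.0777·-0.17021/0.25777] = -7.7892 m/s.
|v| = 7.7892 m/s.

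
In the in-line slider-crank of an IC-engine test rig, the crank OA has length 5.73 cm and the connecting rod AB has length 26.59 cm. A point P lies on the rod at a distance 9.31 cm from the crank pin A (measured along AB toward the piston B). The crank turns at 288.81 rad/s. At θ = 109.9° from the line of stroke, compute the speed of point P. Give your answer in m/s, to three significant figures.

ω = 288.8 rad/s.  Crank-pin speed |V_A| = rω = 16.549 m/s, perpendicular to OA.
Rod angle: sinφ = −(r/L) sinθ ⇒ φ = -11.691°; ω_rod = −rω cosθ/√(L²−r²sin²θ) = +21.633 rad/s.
V_P = V_A + ω_rod × AP, with AP = 0.0931 m along the rod.
Components: V_Px = −rω sinθ − a·ω_rod·sinφ = -15.153 m/s;  V_Py = rω cosθ + a·ω_rod·cosφ = -3.6606 m/s.
|V_P| = √(V_Px² + V_Py²) = 15.588 m/s.

15.6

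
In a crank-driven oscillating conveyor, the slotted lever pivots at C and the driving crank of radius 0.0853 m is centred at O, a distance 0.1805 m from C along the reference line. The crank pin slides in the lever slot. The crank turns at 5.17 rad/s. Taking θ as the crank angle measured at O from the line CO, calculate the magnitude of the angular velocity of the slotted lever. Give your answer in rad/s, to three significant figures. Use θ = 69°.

ω = 5.17 rad/s
Crank pin A relative to C: A = (d + r cosθ, r sinθ); lever angle φ = atan2(r sinθ, d + r cosθ).
Differentiating tanφ: φ̇ = rω(d cosθ + r)/(d² + r² + 2dr cosθ).
d² + r² + 2dr cosθ = |CA|² = 0.0508917 m²;  d cosθ + r = +0.14999 m.
|ω_lever| = |0.0853·5.17·+0.14999| / 0.0508917 = 1.2997 rad/s.

1.30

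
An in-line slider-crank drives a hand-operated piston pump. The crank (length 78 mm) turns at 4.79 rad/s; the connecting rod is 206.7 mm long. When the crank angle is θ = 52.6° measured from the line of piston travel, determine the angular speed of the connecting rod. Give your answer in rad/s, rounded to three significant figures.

1.15

ω = 4.79 rad/s
The rod makes angle φ with the slider axis where L sinφ = r sinθ; differentiating, L cosφ·φ̇ = r ω cosθ.
L cosφ = √(L² − r² sin²θ) = 0.19719 m.
|ω_rod| = r ω |cosθ| / √(L² − r² sin²θ) = 0.078·4.79·0.60738/0.19719 = 1.1508 rad/s.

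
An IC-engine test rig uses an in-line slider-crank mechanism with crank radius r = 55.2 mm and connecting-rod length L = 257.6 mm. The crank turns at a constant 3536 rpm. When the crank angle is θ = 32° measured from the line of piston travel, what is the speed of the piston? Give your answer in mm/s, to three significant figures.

12800

ω = 2π·3536/60 = 370.3 rad/s
For an in-line slider-crank, x = r cosθ + √(L² − r² sin²θ), so v = −rω sinθ·[1 + r cosθ/√(L² − r² sin²θ)].
With r = 0.0552 m, L = 0.2576 m, θ = 32°: √(L² − r² sin²θ) = 0.25593 m.
v = −0.0552·370.3·0.52992·[1 + 0.0552·0.84805/0.25593] = -12.813 m/s.
|v| = 12.813 m/s = 12813 mm/s.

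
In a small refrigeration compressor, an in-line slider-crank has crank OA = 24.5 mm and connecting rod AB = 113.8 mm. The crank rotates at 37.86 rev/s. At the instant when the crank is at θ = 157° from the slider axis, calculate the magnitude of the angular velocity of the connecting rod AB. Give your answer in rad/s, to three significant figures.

ω = 237.9 rad/s (converted from 37.86 rev/s).
The rod makes angle φ with the slider axis where L sinφ = r sinθ; differentiating, L cosφ·φ̇ = r ω cosθ.
L cosφ = √(L² − r² sin²θ) = 0.1134 m.
|ω_rod| = r ω |cosθ| / √(L² − r² sin²θ) = 0.0245·237.9·0.92050/0.1134 = 47.31 rad/s.

47.3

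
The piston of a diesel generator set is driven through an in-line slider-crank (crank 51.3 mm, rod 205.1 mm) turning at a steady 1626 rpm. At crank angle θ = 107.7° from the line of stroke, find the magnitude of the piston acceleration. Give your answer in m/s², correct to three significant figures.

ω = 2π·1626/60 = 170.3 rad/s
x(θ) = r cosθ + √(L² − r² sin²θ); with ω constant, a = ω²·d²x/dθ².
d²x/dθ² = −r cosθ − r²(cos2θ)/√u − r⁴ sin²2θ/(4u^{3/2}),  u = L² − r² sin²θ = 0.0396776 m².
Substituting r = 0.0513 m, L = 0.2051 m, θ = 107.7°: d²x/dθ² = +0.026293 m.
a = ω²·d²x/dθ² = (170.3)²·(+0.026293) = +762.31 m/s²;  |a| = 762.31 m/s².

762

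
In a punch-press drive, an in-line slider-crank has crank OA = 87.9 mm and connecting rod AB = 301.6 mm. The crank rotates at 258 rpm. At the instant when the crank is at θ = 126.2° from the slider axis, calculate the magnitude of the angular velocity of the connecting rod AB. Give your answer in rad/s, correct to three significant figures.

4.78

ω = 27.02 rad/s (converted from 258 rpm).
The rod makes angle φ with the slider axis where L sinφ = r sinθ; differentiating, L cosφ·φ̇ = r ω cosθ.
L cosφ = √(L² − r² sin²θ) = 0.29314 m.
|ω_rod| = r ω |cosθ| / √(L² − r² sin²θ) = 0.0879·27.02·0.59061/0.29314 = 4.7848 rad/s.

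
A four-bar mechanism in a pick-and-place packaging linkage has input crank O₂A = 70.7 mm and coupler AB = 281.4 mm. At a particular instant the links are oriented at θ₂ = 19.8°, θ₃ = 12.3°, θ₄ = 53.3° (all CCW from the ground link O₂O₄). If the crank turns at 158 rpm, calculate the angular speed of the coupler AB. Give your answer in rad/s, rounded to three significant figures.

ω₂ = 16.55 rad/s (from 158 rpm).
Differentiating the loop-closure r₂e^{iθ₂}+r₃e^{iθ₃}=r₁+r₄e^{iθ₄} gives r₂ω₂e^{iθ₂}+r₃ω₃e^{iθ₃}=r₄ω₄e^{iθ₄}.
Eliminating the other unknown: ω₃ = r₂ω₂ sin(θ₄−θ₂) / [r₃ sin(θ₃−θ₄)].
Numerator sine = +0.55194; denominator sine = -0.65606.
Result = 0.0707·16.55·(+0.55194) / (0.2814·(-0.65606)) = -3.4973 rad/s; magnitude 3.4973 rad/s.

3.50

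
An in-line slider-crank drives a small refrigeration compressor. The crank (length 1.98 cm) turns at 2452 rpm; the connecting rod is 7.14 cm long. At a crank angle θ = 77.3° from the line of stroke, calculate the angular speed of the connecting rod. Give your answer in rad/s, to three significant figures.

16.3

ω = 256.8 rad/s (converted from 2452 rpm).
The rod makes angle φ with the slider axis where L sinφ = r sinθ; differentiating, L cosφ·φ̇ = r ω cosθ.
L cosφ = √(L² − r² sin²θ) = 0.068738 m.
|ω_rod| = r ω |cosθ| / √(L² − r² sin²θ) = 0.0198·256.8·0.21985/0.068738 = 16.261 rad/s.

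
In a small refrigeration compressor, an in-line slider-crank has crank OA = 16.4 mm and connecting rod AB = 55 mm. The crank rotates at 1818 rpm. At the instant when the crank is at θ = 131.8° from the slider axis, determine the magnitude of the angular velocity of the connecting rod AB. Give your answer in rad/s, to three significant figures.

38.8

ω = 190.4 rad/s (converted from 1818 rpm).
The rod makes angle φ with the slider axis where L sinφ = r sinθ; differentiating, L cosφ·φ̇ = r ω cosθ.
L cosφ = √(L² − r² sin²θ) = 0.053624 m.
|ω_rod| = r ω |cosθ| / √(L² − r² sin²θ) = 0.0164·190.4·0.66653/0.053624 = 38.809 rad/s.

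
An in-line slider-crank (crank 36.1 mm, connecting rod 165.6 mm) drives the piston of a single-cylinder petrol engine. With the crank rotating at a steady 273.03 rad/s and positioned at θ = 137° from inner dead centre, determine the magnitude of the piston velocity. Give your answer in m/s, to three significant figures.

ω = 273 rad/s
For an in-line slider-crank, x = r cosθ + √(L² − r² sin²θ), so v = −rω sinθ·[1 + r cosθ/√(L² − r² sin²θ)].
With r = 0.0361 m, L = 0.1656 m, θ = 137°: √(L² − r² sin²θ) = 0.16376 m.
v = −0.0361·273·0.68200·[1 + 0.0361·-0.73135/0.16376] = -5.6383 m/s.
|v| = 5.6383 m/s.

5.64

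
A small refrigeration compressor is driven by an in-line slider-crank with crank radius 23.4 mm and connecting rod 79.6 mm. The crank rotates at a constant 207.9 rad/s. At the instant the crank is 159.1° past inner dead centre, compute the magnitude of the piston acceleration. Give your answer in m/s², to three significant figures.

719

ω = 207.9 rad/s
x(θ) = r cosθ + √(L² − r² sin²θ); with ω constant, a = ω²·d²x/dθ².
d²x/dθ² = −r cosθ − r²(cos2θ)/√u − r⁴ sin²2θ/(4u^{3/2}),  u = L² − r² sin²θ = 0.00626648 m².
Substituting r = 0.0234 m, L = 0.0796 m, θ = 159.1°: d²x/dθ² = +0.016637 m.
a = ω²·d²x/dθ² = (207.9)²·(+0.016637) = +719.08 m/s²;  |a| = 719.08 m/s².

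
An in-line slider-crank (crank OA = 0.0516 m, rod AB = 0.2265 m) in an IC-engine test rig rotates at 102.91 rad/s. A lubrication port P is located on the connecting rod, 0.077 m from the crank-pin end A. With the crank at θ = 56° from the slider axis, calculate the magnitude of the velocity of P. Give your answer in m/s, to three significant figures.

5.00

ω = 102.9 rad/s.  Crank-pin speed |V_A| = rω = 5.3102 m/s, perpendicular to OA.
Rod angle: sinφ = −(r/L) sinθ ⇒ φ = -10.887°; ω_rod = −rω cosθ/√(L²−r²sin²θ) = -13.35 rad/s.
V_P = V_A + ω_rod × AP, with AP = 0.077 m along the rod.
Components: V_Px = −rω sinθ − a·ω_rod·sinφ = -4.5965 m/s;  V_Py = rω cosθ + a·ω_rod·cosφ = +1.9599 m/s.
|V_P| = √(V_Px² + V_Py²) = 4.9969 m/s.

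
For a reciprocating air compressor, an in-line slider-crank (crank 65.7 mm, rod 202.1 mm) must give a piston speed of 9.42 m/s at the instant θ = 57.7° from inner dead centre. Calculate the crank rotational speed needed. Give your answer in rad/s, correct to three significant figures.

For an in-line slider-crank, |v_piston| = rω|sinθ|·[1 + r cosθ/√(L² − r² sin²θ)].
With r = 0.0657 m, L = 0.2021 m, θ = 57.7°: the bracketed kinematic factor |dx/dθ| = 0.065567 m.
ω = v/|dx/dθ| = 9.42/0.065567 = 143.67 rad/s.

144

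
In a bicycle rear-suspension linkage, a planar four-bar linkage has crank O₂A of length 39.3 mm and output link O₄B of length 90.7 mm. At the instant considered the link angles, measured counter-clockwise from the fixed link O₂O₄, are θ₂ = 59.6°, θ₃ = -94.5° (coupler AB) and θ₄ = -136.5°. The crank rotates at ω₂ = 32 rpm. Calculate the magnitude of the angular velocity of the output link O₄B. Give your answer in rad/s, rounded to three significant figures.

0.948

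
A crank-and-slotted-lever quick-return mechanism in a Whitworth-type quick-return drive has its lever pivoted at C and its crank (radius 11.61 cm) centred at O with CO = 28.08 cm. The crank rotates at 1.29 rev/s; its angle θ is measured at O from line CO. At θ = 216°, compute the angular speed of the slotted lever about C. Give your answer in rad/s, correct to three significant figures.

ω = 8.105 rad/s (from 1.29 rev/s).
Crank pin A relative to C: A = (d + r cosθ, r sinθ); lever angle φ = atan2(r sinθ, d + r cosθ).
Differentiating tanφ: φ̇ = rω(d cosθ + r)/(d² + r² + 2dr cosθ).
d² + r² + 2dr cosθ = |CA|² = 0.0395785 m²;  d cosθ + r = -0.11107 m.
|ω_lever| = |0.1161·8.105·-0.11107| / 0.0395785 = 2.6409 rad/s.

2.64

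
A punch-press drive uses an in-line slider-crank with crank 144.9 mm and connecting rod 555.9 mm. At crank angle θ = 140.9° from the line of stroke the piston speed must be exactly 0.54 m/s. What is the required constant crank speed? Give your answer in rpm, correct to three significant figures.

71.0

For an in-line slider-crank, |v_piston| = rω|sinθ|·[1 + r cosθ/√(L² − r² sin²θ)].
With r = 0.1449 m, L = 0.5559 m, θ = 140.9°: the bracketed kinematic factor |dx/dθ| = 0.072644 m.
ω = v/|dx/dθ| = 0.54/0.072644 = 7.4335 rad/s.
N = 60ω/(2π) = 70.984 rpm.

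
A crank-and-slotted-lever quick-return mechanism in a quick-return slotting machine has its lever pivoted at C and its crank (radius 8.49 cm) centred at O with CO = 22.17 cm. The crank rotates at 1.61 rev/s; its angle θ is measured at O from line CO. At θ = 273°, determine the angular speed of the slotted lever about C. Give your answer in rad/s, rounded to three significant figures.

ω = 10.12 rad/s (from 1.61 rev/s).
Crank pin A relative to C: A = (d + r cosθ, r sinθ); lever angle φ = atan2(r sinθ, d + r cosθ).
Differentiating tanφ: φ̇ = rω(d cosθ + r)/(d² + r² + 2dr cosθ).
d² + r² + 2dr cosθ = |CA|² = 0.0583291 m²;  d cosθ + r = +0.096503 m.
|ω_lever| = |0.0849·10.12·+0.096503| / 0.0583291 = 1.4209 rad/s.

1.42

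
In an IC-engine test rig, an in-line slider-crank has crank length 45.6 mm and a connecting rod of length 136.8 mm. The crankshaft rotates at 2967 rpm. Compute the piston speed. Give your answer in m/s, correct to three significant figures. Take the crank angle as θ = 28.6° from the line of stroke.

8.79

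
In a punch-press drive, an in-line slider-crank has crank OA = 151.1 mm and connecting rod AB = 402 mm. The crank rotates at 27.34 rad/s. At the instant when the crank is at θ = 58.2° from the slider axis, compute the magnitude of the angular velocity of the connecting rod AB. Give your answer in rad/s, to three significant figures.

5.71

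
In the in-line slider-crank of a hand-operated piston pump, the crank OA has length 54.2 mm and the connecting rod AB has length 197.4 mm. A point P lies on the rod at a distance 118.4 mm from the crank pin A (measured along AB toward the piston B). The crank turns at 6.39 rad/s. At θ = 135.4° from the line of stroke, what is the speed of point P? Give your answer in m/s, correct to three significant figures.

0.236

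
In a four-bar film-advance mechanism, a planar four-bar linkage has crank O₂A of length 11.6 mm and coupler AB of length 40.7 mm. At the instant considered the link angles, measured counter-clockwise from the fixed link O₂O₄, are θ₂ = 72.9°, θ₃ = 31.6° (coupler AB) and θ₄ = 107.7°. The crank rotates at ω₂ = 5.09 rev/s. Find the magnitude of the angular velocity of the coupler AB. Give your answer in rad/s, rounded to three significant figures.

5.36

ω₂ = 31.98 rad/s (from 5.09 rev/s).
Differentiating the loop-closure r₂e^{iθ₂}+r₃e^{iθ₃}=r₁+r₄e^{iθ₄} gives r₂ω₂e^{iθ₂}+r₃ω₃e^{iθ₃}=r₄ω₄e^{iθ₄}.
Eliminating the other unknown: ω₃ = r₂ω₂ sin(θ₄−θ₂) / [r₃ sin(θ₃−θ₄)].
Numerator sine = +0.57071; denominator sine = -0.97072.
Result = 0.0116·31.98·(+0.57071) / (0.0407·(-0.97072)) = -5.359 rad/s; magnitude 5.359 rad/s.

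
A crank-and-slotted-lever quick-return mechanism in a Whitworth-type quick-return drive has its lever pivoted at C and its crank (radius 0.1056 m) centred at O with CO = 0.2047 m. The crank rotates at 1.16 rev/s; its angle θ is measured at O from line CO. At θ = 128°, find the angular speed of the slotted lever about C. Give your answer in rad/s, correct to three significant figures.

ω = 7.288 rad/s (from 1.16 rev/s).
Crank pin A relative to C: A = (d + r cosθ, r sinθ); lever angle φ = atan2(r sinθ, d + r cosθ).
Differentiating tanφ: φ̇ = rω(d cosθ + r)/(d² + r² + 2dr cosθ).
d² + r² + 2dr cosθ = |CA|² = 0.0264368 m²;  d cosθ + r = -0.020426 m.
|ω_lever| = |0.1056·7.288·-0.020426| / 0.0264368 = 0.59467 rad/s.

0.595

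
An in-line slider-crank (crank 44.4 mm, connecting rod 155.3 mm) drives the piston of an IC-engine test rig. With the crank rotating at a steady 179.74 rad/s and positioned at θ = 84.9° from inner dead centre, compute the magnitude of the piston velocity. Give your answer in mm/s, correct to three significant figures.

8160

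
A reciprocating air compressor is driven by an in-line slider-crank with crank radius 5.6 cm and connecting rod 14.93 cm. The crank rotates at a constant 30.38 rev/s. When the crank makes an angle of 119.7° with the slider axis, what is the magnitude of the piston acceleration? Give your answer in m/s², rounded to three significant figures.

1400

ω = 2π·30.4 = 190.9 rad/s
x(θ) = r cosθ + √(L² − r² sin²θ); with ω constant, a = ω²·d²x/dθ².
d²x/dθ² = −r cosθ − r²(cos2θ)/√u − r⁴ sin²2θ/(4u^{3/2}),  u = L² − r² sin²θ = 0.0199243 m².
Substituting r = 0.056 m, L = 0.1493 m, θ = 119.7°: d²x/dθ² = +0.038407 m.
a = ω²·d²x/dθ² = (190.9)²·(+0.038407) = +1399.4 m/s²;  |a| = 1399.4 m/s².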